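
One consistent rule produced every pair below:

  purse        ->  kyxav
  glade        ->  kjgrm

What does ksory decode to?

The output letters match the input read backwards, each shifted +6: purse reversed is esrup. Two steps: reverse the string, then apply a Caesar shift of +6.
Reversing it on ksory: shift back: k−6=e, s−6=m, o−6=i, r−6=l, y−6=s → emils; then reverse → slime.

slime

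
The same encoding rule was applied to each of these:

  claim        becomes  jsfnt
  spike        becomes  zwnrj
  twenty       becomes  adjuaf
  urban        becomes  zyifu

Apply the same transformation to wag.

dfn

The shift depends on letter class: consonant c→j is +7, but vowel a→f is +5. Two shifts are in play — +5 for a/e/i/o/u, +7 for every other letter.
For wag: w(cons)+7=d, a(vowel)+5=f, g(cons)+7=n.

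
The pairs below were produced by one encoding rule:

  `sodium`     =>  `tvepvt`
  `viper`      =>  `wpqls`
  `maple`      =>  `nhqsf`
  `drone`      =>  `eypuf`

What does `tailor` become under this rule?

uhjspy

The shifts repeat in a cycle of length 2: positions 0,1,… shift by +1, +7, then the pattern repeats.
Applying it to tailor: t+1=u, a+7=h, i+1=j, l+7=s, o+1=p, r+7=y.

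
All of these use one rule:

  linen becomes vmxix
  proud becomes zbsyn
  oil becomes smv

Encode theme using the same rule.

The shift depends on letter class: consonant l→v is +10, but vowel i→m is +4. Vowels shift forward by 4 and consonants shift forward by 10.
On theme: t(cons)+10=d, h(cons)+10=r, e(vowel)+4=i, m(cons)+10=w, e(vowel)+4=i.

driwi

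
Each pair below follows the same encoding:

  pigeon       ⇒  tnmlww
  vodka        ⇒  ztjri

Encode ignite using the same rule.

The shift increases by 1 at each position, starting from +4: 4, 5, 6, ….
On ignite: i+4=m, g+5=l, n+6=t, i+7=p, t+8=b, e+9=n.

mltpbn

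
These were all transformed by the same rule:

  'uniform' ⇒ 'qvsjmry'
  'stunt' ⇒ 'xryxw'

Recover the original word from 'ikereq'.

manage

The output letters match the input read backwards, each shifted +4: uniform reversed is mrofinu. Two steps: reverse the string, then apply a Caesar shift of +4.
Undoing it on ikereq: shift back: i−4=e, k−4=g, e−4=a, r−4=n, e−4=a, q−4=m → eganam; then reverse → manage.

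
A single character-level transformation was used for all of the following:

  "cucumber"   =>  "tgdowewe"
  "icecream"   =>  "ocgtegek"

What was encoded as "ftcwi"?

guard

The output letters match the input read backwards, each shifted +2: cucumber reversed is rebmucuc. Read the word backwards and shift each letter +2.
Reversing it on ftcwi: shift back: f−2=d, t−2=r, c−2=a, w−2=u, i−2=g → draug; then reverse → guard.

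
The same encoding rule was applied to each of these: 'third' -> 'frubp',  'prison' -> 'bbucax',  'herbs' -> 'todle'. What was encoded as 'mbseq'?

The shifts repeat in a cycle of length 2: positions 0,1,… shift by +12, +10, then the pattern repeats.
Reversing it on mbseq: m−12=a, b−10=r, s−12=g, e−10=u, q−12=e.

argue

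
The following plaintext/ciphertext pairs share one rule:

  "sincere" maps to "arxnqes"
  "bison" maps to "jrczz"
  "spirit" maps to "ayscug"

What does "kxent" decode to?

couch

In sincere: s→a is +8, i→r is +9, n→x is +10, c→n is +11 — the shift increases by 1 each position. Each letter shifts forward by (position + 8), i.e. 8, 9, 10, … — the shift grows by one for each successive letter.
Decoding kxent: k−8=c, x−9=o, e−10=u, n−11=c, t−12=h.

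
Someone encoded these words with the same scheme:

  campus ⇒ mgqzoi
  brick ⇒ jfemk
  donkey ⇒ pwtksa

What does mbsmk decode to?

c(2)→m(12) and a(0)→g(6) fit y≡3x+6 (mod 26); the inverse of 3 mod 26 is 9. Each letter's alphabet position (a=0..z=25) is mapped through 3·x+6 mod 26 — an affine cipher.
Decoding mbsmk: m(12)→9·(12−6)≡2=c; b(1)→9·(1−6)≡7=h; s(18)→9·(18−6)≡4=e; m(12)→9·(12−6)≡2=c; k(10)→9·(10−6)≡10=k (all mod 26).

check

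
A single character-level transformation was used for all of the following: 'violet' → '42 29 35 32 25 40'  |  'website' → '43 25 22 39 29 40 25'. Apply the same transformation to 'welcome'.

43 25 32 23 35 33 25

Letters become their 1-based position plus 20 (so a→21, b→22, …).
Applying it to welcome: w=23→43, e=5→25, l=12→32, c=3→23, o=15→35, m=13→33, e=5→25.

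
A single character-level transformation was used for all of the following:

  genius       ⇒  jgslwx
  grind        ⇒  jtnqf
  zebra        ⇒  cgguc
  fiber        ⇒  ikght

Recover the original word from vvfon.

Shifts by position in genius: pos 0: g→j (+3), pos 1: e→g (+2), pos 2: n→s (+5), pos 3: i→l (+3), pos 4: u→w (+2), pos 5: s→x (+5) — repeating every 3. A repeating key of period 3 is used — shifts +3, +2, +5 over and over.
Undoing it on vvfon: v−3=s, v−2=t, f−5=a, o−3=l, n−2=l.

stall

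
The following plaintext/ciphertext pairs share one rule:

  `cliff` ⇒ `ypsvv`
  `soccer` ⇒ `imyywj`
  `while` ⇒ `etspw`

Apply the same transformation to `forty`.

c(2)→y(24) and l(11)→p(15) fit y≡25x+0 (mod 26); the inverse of 25 mod 26 is 25. Each letter's alphabet position (a=0..z=25) is mapped through 25·x+0 mod 26 — an affine cipher.
Applying it to forty: f(5)→25·5+0≡21=v; o(14)→25·14+0≡12=m; r(17)→25·17+0≡9=j; t(19)→25·19+0≡7=h; y(24)→25·24+0≡2=c (all mod 26).

vmjhc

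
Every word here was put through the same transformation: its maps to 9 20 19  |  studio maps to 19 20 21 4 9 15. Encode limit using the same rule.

12 9 13 9 20

i is letter #9 and maps to 9: an offset of 0. Letters become their 1-indexed alphabet positions: a=1 … z=26.
On limit: l=12→12, i=9→9, m=13→13, i=9→9, t=20→20.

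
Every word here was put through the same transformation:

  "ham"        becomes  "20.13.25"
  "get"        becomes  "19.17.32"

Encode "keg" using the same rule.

23.17.19

h is letter #8 and maps to 20: an offset of 12. The number is (letter's place in the alphabet, a=1) + 12.
On keg: k=11→23, e=5→17, g=7→19.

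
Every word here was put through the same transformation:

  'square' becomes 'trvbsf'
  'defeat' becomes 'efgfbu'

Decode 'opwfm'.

Compare letters: s→t is +1, q→r is +1, u→v is +1 — a constant shift. Each letter is shifted forward by 1 in the alphabet (a Caesar shift of +1).
Decoding opwfm: o−1=n, p−1=o, w−1=v, f−1=e, m−1=l.

novel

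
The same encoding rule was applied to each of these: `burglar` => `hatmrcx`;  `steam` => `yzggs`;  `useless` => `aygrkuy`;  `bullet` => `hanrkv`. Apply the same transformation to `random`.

Shifts by position in burglar: pos 0: b→h (+6), pos 1: u→a (+6), pos 2: r→t (+2), pos 3: g→m (+6), pos 4: l→r (+6), pos 5: a→c (+2) — repeating every 3. A repeating key of period 3 is used — shifts +6, +6, +2 over and over.
On random: r+6=x, a+6=g, n+2=p, d+6=j, o+6=u, m+2=o.

xgpjuo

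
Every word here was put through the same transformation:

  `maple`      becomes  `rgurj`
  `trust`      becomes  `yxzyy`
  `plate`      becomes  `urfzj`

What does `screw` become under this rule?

xiwkb

Shifts by position in maple: pos 0: m→r (+5), pos 1: a→g (+6), pos 2: p→u (+5), pos 3: l→r (+6) — repeating every 2. The shifts repeat in a cycle of length 2: positions 0,1,… shift by +5, +6, then the pattern repeats.
For screw: s+5=x, c+6=i, r+5=w, e+6=k, w+5=b.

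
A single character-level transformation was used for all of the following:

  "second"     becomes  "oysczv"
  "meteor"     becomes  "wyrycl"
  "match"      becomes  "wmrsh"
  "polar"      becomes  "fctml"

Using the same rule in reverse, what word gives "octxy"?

solve

Each letter's alphabet position (a=0..z=25) is mapped through 3·x+12 mod 26 — an affine cipher.
Reversing it on octxy: o(14)→9·(14−12)≡18=s; c(2)→9·(2−12)≡14=o; t(19)→9·(19−12)≡11=l; x(23)→9·(23−12)≡21=v; y(24)→9·(24−12)≡4=e (all mod 26).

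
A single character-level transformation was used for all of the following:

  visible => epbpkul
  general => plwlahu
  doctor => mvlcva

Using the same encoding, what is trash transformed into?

cahbq

Vowels shift forward by 7 and consonants shift forward by 9.
On trash: t(cons)+9=c, r(cons)+9=a, a(vowel)+7=h, s(cons)+9=b, h(cons)+9=q.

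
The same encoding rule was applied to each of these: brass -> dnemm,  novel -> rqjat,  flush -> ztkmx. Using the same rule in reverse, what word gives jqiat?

vowel

b(1)→d(3) and r(17)→n(13) fit y≡25x+4 (mod 26); the inverse of 25 mod 26 is 25. This is an affine cipher: with a=0,…,z=25, each position x becomes (25x+4) mod 26.
Undoing it on jqiat: j(9)→25·(9−4)≡21=v; q(16)→25·(16−4)≡14=o; i(8)→25·(8−4)≡22=w; a(0)→25·(0−4)≡4=e; t(19)→25·(19−4)≡11=l (all mod 26).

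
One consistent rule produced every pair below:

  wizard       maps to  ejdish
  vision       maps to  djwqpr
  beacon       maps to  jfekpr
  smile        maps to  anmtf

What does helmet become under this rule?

Shifts by position in wizard: pos 0: w→e (+8), pos 1: i→j (+1), pos 2: z→d (+4), pos 3: a→i (+8), pos 4: r→s (+1), pos 5: d→h (+4) — repeating every 3. It's a Vigenère-style cipher with numeric key [8,1,4]: position i shifts by key[i mod 3].
On helmet: h+8=p, e+1=f, l+4=p, m+8=u, e+1=f, t+4=x.

pfpufx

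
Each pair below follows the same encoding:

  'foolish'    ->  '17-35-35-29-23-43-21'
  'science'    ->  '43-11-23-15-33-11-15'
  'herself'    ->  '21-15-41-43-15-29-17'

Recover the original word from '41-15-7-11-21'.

reach

f(#6)→17 and o(#15)→35: differences scale by 2, so n = 2·pos + 5. Each letter becomes 2×(its alphabet position, a=1..z=26) + 5.
Decoding 41-15-7-11-21: 41→(41−5)÷2=18=r, 15→(15−5)÷2=5=e, 7→(7−5)÷2=1=a, 11→(11−5)÷2=3=c, 21→(21−5)÷2=8=h.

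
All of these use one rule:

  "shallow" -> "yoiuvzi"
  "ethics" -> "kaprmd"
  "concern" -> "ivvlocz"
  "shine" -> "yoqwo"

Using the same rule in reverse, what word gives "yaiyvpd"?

stapler

In shallow: s→y is +6, h→o is +7, a→i is +8, l→u is +9 — the shift increases by 1 each position. The shift increases by 1 at each position, starting from +6: 6, 7, 8, ….
Decoding yaiyvpd: y−6=s, a−7=t, i−8=a, y−9=p, v−10=l, p−11=e, d−12=r.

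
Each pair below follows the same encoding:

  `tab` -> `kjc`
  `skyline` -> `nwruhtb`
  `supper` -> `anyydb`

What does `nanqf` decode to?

where

The output letters match the input read backwards, each shifted +9: tab reversed is bat. The word is reversed, then every letter is shifted forward by 9.
Decoding nanqf: shift back: n−9=e, a−9=r, n−9=e, q−9=h, f−9=w → erehw; then reverse → where.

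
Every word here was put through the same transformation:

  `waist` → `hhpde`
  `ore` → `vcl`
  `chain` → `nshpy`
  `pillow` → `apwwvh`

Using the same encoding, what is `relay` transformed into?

The shift depends on letter class: consonant w→h is +11, but vowel a→h is +7. The rule splits by letter class: vowels +7, consonants +11.
For relay: r(cons)+11=c, e(vowel)+7=l, l(cons)+11=w, a(vowel)+7=h, y(cons)+11=j.

clwhj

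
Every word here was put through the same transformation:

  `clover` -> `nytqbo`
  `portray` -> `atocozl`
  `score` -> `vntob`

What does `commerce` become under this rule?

c(2)→n(13) and l(11)→y(24) fit y≡7x+25 (mod 26); the inverse of 7 mod 26 is 15. Each letter's alphabet position (a=0..z=25) is mapped through 7·x+25 mod 26 — an affine cipher.
Applying it to commerce: c(2)→7·2+25≡13=n; o(14)→7·14+25≡19=t; m(12)→7·12+25≡5=f; m(12)→7·12+25≡5=f; e(4)→7·4+25≡1=b; r(17)→7·17+25≡14=o; c(2)→7·2+25≡13=n; e(4)→7·4+25≡1=b (all mod 26).

ntffbonb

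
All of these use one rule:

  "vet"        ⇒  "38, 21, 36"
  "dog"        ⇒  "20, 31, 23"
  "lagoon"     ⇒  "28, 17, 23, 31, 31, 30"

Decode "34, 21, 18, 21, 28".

rebel

v is letter #22 and maps to 38: an offset of 16. The number is (letter's place in the alphabet, a=1) + 16.
Decoding 34, 21, 18, 21, 28: 34→(34−16)÷1=18=r, 21→(21−16)÷1=5=e, 18→(18−16)÷1=2=b, 21→(21−16)÷1=5=e, 28→(28−16)÷1=12=l.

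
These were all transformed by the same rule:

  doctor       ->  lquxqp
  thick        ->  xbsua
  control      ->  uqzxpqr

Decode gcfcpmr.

Each letter's alphabet position (a=0..z=25) is mapped through 17·x+12 mod 26 — an affine cipher.
Undoing it on gcfcpmr: g(6)→23·(6−12)≡18=s; c(2)→23·(2−12)≡4=e; f(5)→23·(5−12)≡21=v; c(2)→23·(2−12)≡4=e; p(15)→23·(15−12)≡17=r; m(12)→23·(12−12)≡0=a; r(17)→23·(17−12)≡11=l (all mod 26).

several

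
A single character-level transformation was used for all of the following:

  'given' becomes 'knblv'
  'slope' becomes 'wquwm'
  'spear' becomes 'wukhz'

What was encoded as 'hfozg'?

In given: g→k is +4, i→n is +5, v→b is +6, e→l is +7 — the shift increases by 1 each position. The shift increases by 1 at each position, starting from +4: 4, 5, 6, ….
Undoing it on hfozg: h−4=d, f−5=a, o−6=i, z−7=s, g−8=y.

daisy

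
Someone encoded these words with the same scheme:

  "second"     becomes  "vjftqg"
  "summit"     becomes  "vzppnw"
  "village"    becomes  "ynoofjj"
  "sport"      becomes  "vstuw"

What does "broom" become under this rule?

The shift depends on letter class: consonant s→v is +3, but vowel e→j is +5. Two shifts are in play — +5 for a/e/i/o/u, +3 for every other letter.
For broom: b(cons)+3=e, r(cons)+3=u, o(vowel)+5=t, o(vowel)+5=t, m(cons)+3=p.

euttp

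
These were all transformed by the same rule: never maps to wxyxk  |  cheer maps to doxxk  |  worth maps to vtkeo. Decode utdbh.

n(13)→w(22) and e(4)→x(23) fit y≡23x+9 (mod 26); the inverse of 23 mod 26 is 17. Each letter's alphabet position (a=0..z=25) is mapped through 23·x+9 mod 26 — an affine cipher.
Reversing it on utdbh: u(20)→17·(20−9)≡5=f; t(19)→17·(19−9)≡14=o; d(3)→17·(3−9)≡2=c; b(1)→17·(1−9)≡20=u; h(7)→17·(7−9)≡18=s (all mod 26).

focus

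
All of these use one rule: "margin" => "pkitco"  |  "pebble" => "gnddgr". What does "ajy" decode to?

why

The output letters match the input read backwards, each shifted +2: margin reversed is nigram. Two steps: reverse the string, then apply a Caesar shift of +2.
Reversing it on ajy: shift back: a−2=y, j−2=h, y−2=w → yhw; then reverse → why.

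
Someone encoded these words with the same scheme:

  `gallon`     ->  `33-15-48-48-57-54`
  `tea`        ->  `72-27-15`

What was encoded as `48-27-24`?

The formula is n = 3×(alphabet index, a=1) + 12.
Undoing it on 48-27-24: 48→(48−12)÷3=12=l, 27→(27−12)÷3=5=e, 24→(24−12)÷3=4=d.

led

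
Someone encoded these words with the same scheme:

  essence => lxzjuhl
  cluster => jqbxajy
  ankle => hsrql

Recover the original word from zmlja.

sheet

Shifts by position in essence: pos 0: e→l (+7), pos 1: s→x (+5), pos 2: s→z (+7), pos 3: e→j (+5) — repeating every 2. The shifts repeat in a cycle of length 2: positions 0,1,… shift by +7, +5, then the pattern repeats.
Reversing it on zmlja: z−7=s, m−5=h, l−7=e, j−5=e, a−7=t.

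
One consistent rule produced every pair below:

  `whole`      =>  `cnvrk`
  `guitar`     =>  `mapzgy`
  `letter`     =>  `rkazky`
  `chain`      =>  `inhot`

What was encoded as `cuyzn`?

worth

Shifts by position in whole: pos 0: w→c (+6), pos 1: h→n (+6), pos 2: o→v (+7), pos 3: l→r (+6), pos 4: e→k (+6) — repeating every 3. It's a Vigenère-style cipher with numeric key [6,6,7]: position i shifts by key[i mod 3].
Decoding cuyzn: c−6=w, u−6=o, y−7=r, z−6=t, n−6=h.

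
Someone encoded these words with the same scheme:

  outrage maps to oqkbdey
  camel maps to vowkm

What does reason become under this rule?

The output letters match the input read backwards, each shifted +10: outrage reversed is egartuo. Read the word backwards and shift each letter +10.
On reason: reverse → nosaer; then shift: n+10=x, o+10=y, s+10=c, a+10=k, e+10=o, r+10=b.

xyckob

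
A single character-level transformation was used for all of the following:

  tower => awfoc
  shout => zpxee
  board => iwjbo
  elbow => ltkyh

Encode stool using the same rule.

zbxyw

Letter i (0-indexed) is shifted by i+7, so successive shifts are 7, 8, 9, ….
On stool: s+7=z, t+8=b, o+9=x, o+10=y, l+11=w.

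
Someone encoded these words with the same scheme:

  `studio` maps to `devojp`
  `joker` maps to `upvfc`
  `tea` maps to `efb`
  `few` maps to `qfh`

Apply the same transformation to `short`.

The shift depends on letter class: consonant s→d is +11, but vowel u→v is +1. The rule splits by letter class: vowels +1, consonants +11.
For short: s(cons)+11=d, h(cons)+11=s, o(vowel)+1=p, r(cons)+11=c, t(cons)+11=e.

dspce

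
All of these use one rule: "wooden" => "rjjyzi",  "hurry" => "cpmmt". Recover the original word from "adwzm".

Compare letters: w→r is +21, o→j is +21, o→j is +21 — a constant shift. Every letter moves 21 places later in the alphabet, wrapping around z→a.
Decoding adwzm: a−21=f, d−21=i, w−21=b, z−21=e, m−21=r.

fiber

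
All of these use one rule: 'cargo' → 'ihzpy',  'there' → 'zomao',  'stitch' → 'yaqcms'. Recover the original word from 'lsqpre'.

In cargo: c→i is +6, a→h is +7, r→z is +8, g→p is +9 — the shift increases by 1 each position. Letter i (0-indexed) is shifted by i+6, so successive shifts are 6, 7, 8, ….
Reversing it on lsqpre: l−6=f, s−7=l, q−8=i, p−9=g, r−10=h, e−11=t.

flight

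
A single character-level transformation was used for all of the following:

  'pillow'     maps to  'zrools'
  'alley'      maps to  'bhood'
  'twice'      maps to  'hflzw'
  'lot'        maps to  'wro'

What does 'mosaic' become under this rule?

The word is reversed, then every letter is shifted forward by 3.
On mosaic: reverse → ciasom; then shift: c+3=f, i+3=l, a+3=d, s+3=v, o+3=r, m+3=p.

fldvrp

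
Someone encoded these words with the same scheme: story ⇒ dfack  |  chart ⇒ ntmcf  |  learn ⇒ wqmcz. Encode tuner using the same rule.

Shifts by position in story: pos 0: s→d (+11), pos 1: t→f (+12), pos 2: o→a (+12), pos 3: r→c (+11), pos 4: y→k (+12) — repeating every 3. The shifts repeat in a cycle of length 3: positions 0,1,… shift by +11, +12, +12, then the pattern repeats.
Applying it to tuner: t+11=e, u+12=g, n+12=z, e+11=p, r+12=d.

egzpd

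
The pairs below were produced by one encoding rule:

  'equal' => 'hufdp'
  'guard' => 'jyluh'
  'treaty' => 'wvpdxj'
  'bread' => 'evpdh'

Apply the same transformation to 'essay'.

hwddc

The shifts repeat in a cycle of length 3: positions 0,1,… shift by +3, +4, +11, then the pattern repeats.
Applying it to essay: e+3=h, s+4=w, s+11=d, a+3=d, y+4=c.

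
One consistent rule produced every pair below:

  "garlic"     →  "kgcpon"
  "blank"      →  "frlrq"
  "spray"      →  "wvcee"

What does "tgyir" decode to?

panel

Shifts by position in garlic: pos 0: g→k (+4), pos 1: a→g (+6), pos 2: r→c (+11), pos 3: l→p (+4), pos 4: i→o (+6), pos 5: c→n (+11) — repeating every 3. It's a Vigenère-style cipher with numeric key [4,6,11]: position i shifts by key[i mod 3].
Decoding tgyir: t−4=p, g−6=a, y−11=n, i−4=e, r−6=l.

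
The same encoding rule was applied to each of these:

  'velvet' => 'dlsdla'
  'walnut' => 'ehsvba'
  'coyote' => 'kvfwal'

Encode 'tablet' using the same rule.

bhitla

A repeating key of period 3 is used — shifts +8, +7, +7 over and over.
Applying it to tablet: t+8=b, a+7=h, b+7=i, l+8=t, e+7=l, t+7=a.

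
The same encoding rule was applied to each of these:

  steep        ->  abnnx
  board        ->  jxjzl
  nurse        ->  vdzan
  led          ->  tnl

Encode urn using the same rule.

dzv

The shift depends on letter class: consonant s→a is +8, but vowel e→n is +9. Vowels shift forward by 9 and consonants shift forward by 8.
On urn: u(vowel)+9=d, r(cons)+8=z, n(cons)+8=v.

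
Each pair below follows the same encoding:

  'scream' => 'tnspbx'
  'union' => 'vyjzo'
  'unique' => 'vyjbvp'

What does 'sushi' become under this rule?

tftsj

Shifts by position in scream: pos 0: s→t (+1), pos 1: c→n (+11), pos 2: r→s (+1), pos 3: e→p (+11) — repeating every 2. A repeating key of period 2 is used — shifts +1, +11 over and over.
For sushi: s+1=t, u+11=f, s+1=t, h+11=s, i+1=j.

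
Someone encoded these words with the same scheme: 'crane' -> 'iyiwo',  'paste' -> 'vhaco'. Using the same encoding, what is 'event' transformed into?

kcmwd

In crane: c→i is +6, r→y is +7, a→i is +8, n→w is +9 — the shift increases by 1 each position. Each letter shifts forward by (position + 6), i.e. 6, 7, 8, … — the shift grows by one for each successive letter.
For event: e+6=k, v+7=c, e+8=m, n+9=w, t+10=d.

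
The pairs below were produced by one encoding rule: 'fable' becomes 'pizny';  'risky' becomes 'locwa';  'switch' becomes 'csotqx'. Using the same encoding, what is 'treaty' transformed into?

f(5)→p(15) and a(0)→i(8) fit y≡17x+8 (mod 26); the inverse of 17 mod 26 is 23. Each letter's alphabet position (a=0..z=25) is mapped through 17·x+8 mod 26 — an affine cipher.
On treaty: t(19)→17·19+8≡19=t; r(17)→17·17+8≡11=l; e(4)→17·4+8≡24=y; a(0)→17·0+8≡8=i; t(19)→17·19+8≡19=t; y(24)→17·24+8≡0=a (all mod 26).

tlyita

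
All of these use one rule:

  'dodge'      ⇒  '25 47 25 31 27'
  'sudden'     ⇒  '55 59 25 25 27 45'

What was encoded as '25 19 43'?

The formula is n = 2×(alphabet index, a=1) + 17.
Decoding 25 19 43: 25→(25−17)÷2=4=d, 19→(19−17)÷2=1=a, 43→(43−17)÷2=13=m.

dam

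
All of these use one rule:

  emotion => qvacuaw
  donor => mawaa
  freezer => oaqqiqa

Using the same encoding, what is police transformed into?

The shift depends on letter class: consonant m→v is +9, but vowel e→q is +12. Vowels shift forward by 12 and consonants shift forward by 9.
On police: p(cons)+9=y, o(vowel)+12=a, l(cons)+9=u, i(vowel)+12=u, c(cons)+9=l, e(vowel)+12=q.

yauulq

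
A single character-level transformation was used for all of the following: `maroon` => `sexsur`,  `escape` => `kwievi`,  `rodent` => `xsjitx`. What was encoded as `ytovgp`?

spiral

Shifts by position in maroon: pos 0: m→s (+6), pos 1: a→e (+4), pos 2: r→x (+6), pos 3: o→s (+4) — repeating every 2. A repeating key of period 2 is used — shifts +6, +4 over and over.
Undoing it on ytovgp: y−6=s, t−4=p, o−6=i, v−4=r, g−6=a, p−4=l.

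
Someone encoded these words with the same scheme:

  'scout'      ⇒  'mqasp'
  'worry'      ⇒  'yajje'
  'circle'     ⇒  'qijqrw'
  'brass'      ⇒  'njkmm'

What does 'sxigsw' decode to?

unique

s(18)→m(12) and c(2)→q(16) fit y≡3x+10 (mod 26); the inverse of 3 mod 26 is 9. This is an affine cipher: with a=0,…,z=25, each position x becomes (3x+10) mod 26.
Decoding sxigsw: s(18)→9·(18−10)≡20=u; x(23)→9·(23−10)≡13=n; i(8)→9·(8−10)≡8=i; g(6)→9·(6−10)≡16=q; s(18)→9·(18−10)≡20=u; w(22)→9·(22−10)≡4=e (all mod 26).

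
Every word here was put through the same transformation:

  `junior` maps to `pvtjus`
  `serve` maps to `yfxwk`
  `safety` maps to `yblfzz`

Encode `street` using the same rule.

Shifts by position in junior: pos 0: j→p (+6), pos 1: u→v (+1), pos 2: n→t (+6), pos 3: i→j (+1) — repeating every 2. A repeating key of period 2 is used — shifts +6, +1 over and over.
For street: s+6=y, t+1=u, r+6=x, e+1=f, e+6=k, t+1=u.

yuxfku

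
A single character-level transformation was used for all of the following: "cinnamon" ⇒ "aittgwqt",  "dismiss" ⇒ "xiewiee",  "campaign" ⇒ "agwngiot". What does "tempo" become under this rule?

c(2)→a(0) and i(8)→i(8) fit y≡23x+6 (mod 26); the inverse of 23 mod 26 is 17. Each letter's alphabet position (a=0..z=25) is mapped through 23·x+6 mod 26 — an affine cipher.
On tempo: t(19)→23·19+6≡1=b; e(4)→23·4+6≡20=u; m(12)→23·12+6≡22=w; p(15)→23·15+6≡13=n; o(14)→23·14+6≡16=q (all mod 26).

buwnq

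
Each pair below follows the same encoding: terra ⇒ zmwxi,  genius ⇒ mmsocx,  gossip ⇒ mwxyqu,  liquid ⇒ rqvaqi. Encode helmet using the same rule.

Shifts by position in terra: pos 0: t→z (+6), pos 1: e→m (+8), pos 2: r→w (+5), pos 3: r→x (+6), pos 4: a→i (+8) — repeating every 3. A repeating key of period 3 is used — shifts +6, +8, +5 over and over.
For helmet: h+6=n, e+8=m, l+5=q, m+6=s, e+8=m, t+5=y.

nmqsmy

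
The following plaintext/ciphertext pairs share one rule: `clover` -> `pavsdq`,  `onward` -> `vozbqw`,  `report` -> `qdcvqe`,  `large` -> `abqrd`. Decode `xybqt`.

shark

c(2)→p(15) and l(11)→a(0) fit y≡7x+1 (mod 26); the inverse of 7 mod 26 is 15. Treating letters as 0–25, the rule is x ↦ 7x + 1 (mod 26).
Undoing it on xybqt: x(23)→15·(23−1)≡18=s; y(24)→15·(24−1)≡7=h; b(1)→15·(1−1)≡0=a; q(16)→15·(16−1)≡17=r; t(19)→15·(19−1)≡10=k (all mod 26).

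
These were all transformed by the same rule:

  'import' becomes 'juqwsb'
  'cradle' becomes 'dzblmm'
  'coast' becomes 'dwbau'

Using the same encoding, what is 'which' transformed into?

xpjki

Shifts by position in import: pos 0: i→j (+1), pos 1: m→u (+8), pos 2: p→q (+1), pos 3: o→w (+8) — repeating every 2. A repeating key of period 2 is used — shifts +1, +8 over and over.
Applying it to which: w+1=x, h+8=p, i+1=j, c+8=k, h+1=i.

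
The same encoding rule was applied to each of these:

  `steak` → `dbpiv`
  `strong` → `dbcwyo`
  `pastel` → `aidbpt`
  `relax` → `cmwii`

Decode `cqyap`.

rinse

Shifts by position in steak: pos 0: s→d (+11), pos 1: t→b (+8), pos 2: e→p (+11), pos 3: a→i (+8) — repeating every 2. It's a Vigenère-style cipher with numeric key [11,8]: position i shifts by key[i mod 2].
Undoing it on cqyap: c−11=r, q−8=i, y−11=n, a−8=s, p−11=e.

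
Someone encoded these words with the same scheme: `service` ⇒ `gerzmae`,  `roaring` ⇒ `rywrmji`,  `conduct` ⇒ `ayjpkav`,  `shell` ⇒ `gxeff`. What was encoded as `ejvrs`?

entry

This is an affine cipher: with a=0,…,z=25, each position x becomes (15x+22) mod 26.
Reversing it on ejvrs: e(4)→7·(4−22)≡4=e; j(9)→7·(9−22)≡13=n; v(21)→7·(21−22)≡19=t; r(17)→7·(17−22)≡17=r; s(18)→7·(18−22)≡24=y (all mod 26).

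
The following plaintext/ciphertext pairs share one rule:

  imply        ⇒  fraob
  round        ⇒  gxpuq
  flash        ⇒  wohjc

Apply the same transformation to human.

i(8)→f(5) and m(12)→r(17) fit y≡3x+7 (mod 26); the inverse of 3 mod 26 is 9. Treating letters as 0–25, the rule is x ↦ 3x + 7 (mod 26).
For human: h(7)→3·7+7≡2=c; u(20)→3·20+7≡15=p; m(12)→3·12+7≡17=r; a(0)→3·0+7≡7=h; n(13)→3·13+7≡20=u (all mod 26).

cprhu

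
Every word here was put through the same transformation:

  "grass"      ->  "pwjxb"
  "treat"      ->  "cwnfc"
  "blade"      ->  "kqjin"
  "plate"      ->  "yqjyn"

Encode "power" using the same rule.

Shifts by position in grass: pos 0: g→p (+9), pos 1: r→w (+5), pos 2: a→j (+9), pos 3: s→x (+5) — repeating every 2. A repeating key of period 2 is used — shifts +9, +5 over and over.
Applying it to power: p+9=y, o+5=t, w+9=f, e+5=j, r+9=a.

ytfja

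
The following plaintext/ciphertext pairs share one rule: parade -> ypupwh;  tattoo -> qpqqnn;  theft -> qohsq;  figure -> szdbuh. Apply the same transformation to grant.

dupcq

p(15)→y(24) and a(0)→p(15) fit y≡11x+15 (mod 26); the inverse of 11 mod 26 is 19. Treating letters as 0–25, the rule is x ↦ 11x + 15 (mod 26).
Applying it to grant: g(6)→11·6+15≡3=d; r(17)→11·17+15≡20=u; a(0)→11·0+15≡15=p; n(13)→11·13+15≡2=c; t(19)→11·19+15≡16=q (all mod 26).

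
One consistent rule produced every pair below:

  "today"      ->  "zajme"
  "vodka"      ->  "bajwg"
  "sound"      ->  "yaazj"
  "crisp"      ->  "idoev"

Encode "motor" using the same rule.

Shifts by position in today: pos 0: t→z (+6), pos 1: o→a (+12), pos 2: d→j (+6), pos 3: a→m (+12) — repeating every 2. It's a Vigenère-style cipher with numeric key [6,12]: position i shifts by key[i mod 2].
On motor: m+6=s, o+12=a, t+6=z, o+12=a, r+6=x.

sazax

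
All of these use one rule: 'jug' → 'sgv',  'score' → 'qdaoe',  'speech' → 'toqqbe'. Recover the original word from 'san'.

Read the word backwards and shift each letter +12.
Decoding san: shift back: s−12=g, a−12=o, n−12=b → gob; then reverse → bog.

bog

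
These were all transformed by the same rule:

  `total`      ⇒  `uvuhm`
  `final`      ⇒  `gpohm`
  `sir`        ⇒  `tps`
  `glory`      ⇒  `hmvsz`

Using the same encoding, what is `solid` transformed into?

The shift depends on letter class: consonant t→u is +1, but vowel o→v is +7. Vowels shift forward by 7 and consonants shift forward by 1.
For solid: s(cons)+1=t, o(vowel)+7=v, l(cons)+1=m, i(vowel)+7=p, d(cons)+1=e.

tvmpe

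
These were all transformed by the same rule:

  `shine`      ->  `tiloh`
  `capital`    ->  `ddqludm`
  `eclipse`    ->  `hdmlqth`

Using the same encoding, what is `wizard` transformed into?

Two shifts are in play — +3 for a/e/i/o/u, +1 for every other letter.
Applying it to wizard: w(cons)+1=x, i(vowel)+3=l, z(cons)+1=a, a(vowel)+3=d, r(cons)+1=s, d(cons)+1=e.

xladse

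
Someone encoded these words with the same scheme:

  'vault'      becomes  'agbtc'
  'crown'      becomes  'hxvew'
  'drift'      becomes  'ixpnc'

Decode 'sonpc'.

Each letter shifts forward by (position + 5), i.e. 5, 6, 7, … — the shift grows by one for each successive letter.
Reversing it on sonpc: s−5=n, o−6=i, n−7=g, p−8=h, c−9=t.

night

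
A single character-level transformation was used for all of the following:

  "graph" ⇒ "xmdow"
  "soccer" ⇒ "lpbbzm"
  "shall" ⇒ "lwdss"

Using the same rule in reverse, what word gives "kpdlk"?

This is an affine cipher: with a=0,…,z=25, each position x becomes (25x+3) mod 26.
Undoing it on kpdlk: k(10)→25·(10−3)≡19=t; p(15)→25·(15−3)≡14=o; d(3)→25·(3−3)≡0=a; l(11)→25·(11−3)≡18=s; k(10)→25·(10−3)≡19=t (all mod 26).

toast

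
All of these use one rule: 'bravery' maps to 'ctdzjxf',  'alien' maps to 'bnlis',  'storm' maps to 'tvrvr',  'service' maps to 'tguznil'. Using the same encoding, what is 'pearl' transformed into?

In bravery: b→c is +1, r→t is +2, a→d is +3, v→z is +4 — the shift increases by 1 each position. Each letter shifts forward by (position + 1), i.e. 1, 2, 3, … — the shift grows by one for each successive letter.
On pearl: p+1=q, e+2=g, a+3=d, r+4=v, l+5=q.

qgdvq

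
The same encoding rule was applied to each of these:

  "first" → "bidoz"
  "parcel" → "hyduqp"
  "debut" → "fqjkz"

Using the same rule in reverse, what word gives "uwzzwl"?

cotton

f(5)→b(1) and i(8)→i(8) fit y≡11x+24 (mod 26); the inverse of 11 mod 26 is 19. This is an affine cipher: with a=0,…,z=25, each position x becomes (11x+24) mod 26.
Reversing it on uwzzwl: u(20)→19·(20−24)≡2=c; w(22)→19·(22−24)≡14=o; z(25)→19·(25−24)≡19=t; z(25)→19·(25−24)≡19=t; w(22)→19·(22−24)≡14=o; l(11)→19·(11−24)≡13=n (all mod 26).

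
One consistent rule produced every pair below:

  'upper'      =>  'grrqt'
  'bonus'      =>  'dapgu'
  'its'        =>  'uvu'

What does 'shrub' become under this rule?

The shift depends on letter class: consonant p→r is +2, but vowel u→g is +12. Two shifts are in play — +12 for a/e/i/o/u, +2 for every other letter.
For shrub: s(cons)+2=u, h(cons)+2=j, r(cons)+2=t, u(vowel)+12=g, b(cons)+2=d.

ujtgd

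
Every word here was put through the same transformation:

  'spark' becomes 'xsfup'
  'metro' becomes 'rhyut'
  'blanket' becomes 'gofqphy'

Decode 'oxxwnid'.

It's a Vigenère-style cipher with numeric key [5,3]: position i shifts by key[i mod 2].
Decoding oxxwnid: o−5=j, x−3=u, x−5=s, w−3=t, n−5=i, i−3=f, d−5=y.

justify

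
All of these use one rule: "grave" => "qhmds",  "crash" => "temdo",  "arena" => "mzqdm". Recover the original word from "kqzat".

honey

Read the word backwards and shift each letter +12.
Decoding kqzat: shift back: k−12=y, q−12=e, z−12=n, a−12=o, t−12=h → yenoh; then reverse → honey.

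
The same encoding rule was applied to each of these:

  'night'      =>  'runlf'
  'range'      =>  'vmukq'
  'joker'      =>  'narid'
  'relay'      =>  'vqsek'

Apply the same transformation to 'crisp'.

gdpwb

Shifts by position in night: pos 0: n→r (+4), pos 1: i→u (+12), pos 2: g→n (+7), pos 3: h→l (+4), pos 4: t→f (+12) — repeating every 3. It's a Vigenère-style cipher with numeric key [4,12,7]: position i shifts by key[i mod 3].
On crisp: c+4=g, r+12=d, i+7=p, s+4=w, p+12=b.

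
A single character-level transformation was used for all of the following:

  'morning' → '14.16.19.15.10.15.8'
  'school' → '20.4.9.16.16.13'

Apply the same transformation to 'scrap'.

20.4.19.2.17

m is letter #13 and maps to 14: an offset of 1. The number is (letter's place in the alphabet, a=1) + 1.
For scrap: s=19→20, c=3→4, r=18→19, a=1→2, p=16→17.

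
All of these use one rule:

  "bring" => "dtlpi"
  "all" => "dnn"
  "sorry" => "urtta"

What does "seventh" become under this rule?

The shift depends on letter class: consonant b→d is +2, but vowel i→l is +3. Two shifts are in play — +3 for a/e/i/o/u, +2 for every other letter.
Applying it to seventh: s(cons)+2=u, e(vowel)+3=h, v(cons)+2=x, e(vowel)+3=h, n(cons)+2=p, t(cons)+2=v, h(cons)+2=j.

uhxhpvj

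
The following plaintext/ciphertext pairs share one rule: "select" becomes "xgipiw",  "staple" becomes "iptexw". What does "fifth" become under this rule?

lxjmj

The output letters match the input read backwards, each shifted +4: select reversed is tceles. The word is reversed, then every letter is shifted forward by 4.
For fifth: reverse → htfif; then shift: h+4=l, t+4=x, f+4=j, i+4=m, f+4=j.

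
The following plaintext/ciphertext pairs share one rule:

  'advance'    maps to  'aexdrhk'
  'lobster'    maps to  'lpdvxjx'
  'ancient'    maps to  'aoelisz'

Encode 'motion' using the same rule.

In advance: a→a is +0, d→e is +1, v→x is +2, a→d is +3 — the shift increases by 1 each position. Letter i (0-indexed) is shifted by i+0, so successive shifts are 0, 1, 2, ….
Applying it to motion: m+0=m, o+1=p, t+2=v, i+3=l, o+4=s, n+5=s.

mpvlss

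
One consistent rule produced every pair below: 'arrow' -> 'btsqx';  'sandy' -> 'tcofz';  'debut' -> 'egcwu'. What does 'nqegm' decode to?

Shifts by position in arrow: pos 0: a→b (+1), pos 1: r→t (+2), pos 2: r→s (+1), pos 3: o→q (+2) — repeating every 2. A repeating key of period 2 is used — shifts +1, +2 over and over.
Undoing it on nqegm: n−1=m, q−2=o, e−1=d, g−2=e, m−1=l.

model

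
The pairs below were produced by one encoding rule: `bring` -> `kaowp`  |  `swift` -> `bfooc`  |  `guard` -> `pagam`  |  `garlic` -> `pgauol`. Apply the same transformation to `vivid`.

eoeom

The shift depends on letter class: consonant b→k is +9, but vowel i→o is +6. Vowels shift forward by 6 and consonants shift forward by 9.
For vivid: v(cons)+9=e, i(vowel)+6=o, v(cons)+9=e, i(vowel)+6=o, d(cons)+9=m.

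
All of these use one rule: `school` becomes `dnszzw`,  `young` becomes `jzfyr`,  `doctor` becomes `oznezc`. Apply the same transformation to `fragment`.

qclrxpye

Compare letters: s→d is +11, c→n is +11, h→s is +11 — a constant shift. Each letter is shifted forward by 11 in the alphabet (a Caesar shift of +11).
For fragment: f+11=q, r+11=c, a+11=l, g+11=r, m+11=x, e+11=p, n+11=y, t+11=e.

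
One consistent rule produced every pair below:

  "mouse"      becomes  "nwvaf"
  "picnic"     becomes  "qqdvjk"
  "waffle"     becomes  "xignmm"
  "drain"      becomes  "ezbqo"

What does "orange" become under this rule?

Shifts by position in mouse: pos 0: m→n (+1), pos 1: o→w (+8), pos 2: u→v (+1), pos 3: s→a (+8) — repeating every 2. A repeating key of period 2 is used — shifts +1, +8 over and over.
On orange: o+1=p, r+8=z, a+1=b, n+8=v, g+1=h, e+8=m.

pzbvhm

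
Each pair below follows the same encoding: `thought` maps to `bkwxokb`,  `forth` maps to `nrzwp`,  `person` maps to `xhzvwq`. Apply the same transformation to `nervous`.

Shifts by position in thought: pos 0: t→b (+8), pos 1: h→k (+3), pos 2: o→w (+8), pos 3: u→x (+3) — repeating every 2. A repeating key of period 2 is used — shifts +8, +3 over and over.
On nervous: n+8=v, e+3=h, r+8=z, v+3=y, o+8=w, u+3=x, s+8=a.

vhzywxa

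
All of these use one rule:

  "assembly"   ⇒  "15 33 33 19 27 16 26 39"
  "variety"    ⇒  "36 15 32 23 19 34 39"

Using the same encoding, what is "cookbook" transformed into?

17 29 29 25 16 29 29 25

a is letter #1 and maps to 15: an offset of 14. The number is (letter's place in the alphabet, a=1) + 14.
Applying it to cookbook: c=3→17, o=15→29, o=15→29, k=11→25, b=2→16, o=15→29, o=15→29, k=11→25.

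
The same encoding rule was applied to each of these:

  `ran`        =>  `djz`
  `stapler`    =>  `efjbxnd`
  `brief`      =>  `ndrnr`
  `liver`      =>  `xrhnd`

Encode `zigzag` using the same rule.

The shift depends on letter class: consonant r→d is +12, but vowel a→j is +9. Vowels shift forward by 9 and consonants shift forward by 12.
On zigzag: z(cons)+12=l, i(vowel)+9=r, g(cons)+12=s, z(cons)+12=l, a(vowel)+9=j, g(cons)+12=s.

lrsljs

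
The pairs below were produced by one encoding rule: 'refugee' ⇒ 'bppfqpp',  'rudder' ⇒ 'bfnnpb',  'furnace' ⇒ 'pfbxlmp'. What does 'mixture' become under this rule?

wthdfbp

The shift depends on letter class: consonant r→b is +10, but vowel e→p is +11. Two shifts are in play — +11 for a/e/i/o/u, +10 for every other letter.
On mixture: m(cons)+10=w, i(vowel)+11=t, x(cons)+10=h, t(cons)+10=d, u(vowel)+11=f, r(cons)+10=b, e(vowel)+11=p.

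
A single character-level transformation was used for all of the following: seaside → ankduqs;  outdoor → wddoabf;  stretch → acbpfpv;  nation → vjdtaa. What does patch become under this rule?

In seaside: s→a is +8, e→n is +9, a→k is +10, s→d is +11 — the shift increases by 1 each position. Each letter shifts forward by (position + 8), i.e. 8, 9, 10, … — the shift grows by one for each successive letter.
Applying it to patch: p+8=x, a+9=j, t+10=d, c+11=n, h+12=t.

xjdnt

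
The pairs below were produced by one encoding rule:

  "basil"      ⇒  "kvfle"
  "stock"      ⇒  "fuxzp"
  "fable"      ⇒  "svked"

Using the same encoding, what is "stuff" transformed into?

b(1)→k(10) and a(0)→v(21) fit y≡15x+21 (mod 26); the inverse of 15 mod 26 is 7. Each letter's alphabet position (a=0..z=25) is mapped through 15·x+21 mod 26 — an affine cipher.
For stuff: s(18)→15·18+21≡5=f; t(19)→15·19+21≡20=u; u(20)→15·20+21≡9=j; f(5)→15·5+21≡18=s; f(5)→15·5+21≡18=s (all mod 26).

fujss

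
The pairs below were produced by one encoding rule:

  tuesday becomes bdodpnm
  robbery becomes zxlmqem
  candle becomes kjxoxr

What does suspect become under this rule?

In tuesday: t→b is +8, u→d is +9, e→o is +10, s→d is +11 — the shift increases by 1 each position. The shift increases by 1 at each position, starting from +8: 8, 9, 10, ….
For suspect: s+8=a, u+9=d, s+10=c, p+11=a, e+12=q, c+13=p, t+14=h.

adcaqph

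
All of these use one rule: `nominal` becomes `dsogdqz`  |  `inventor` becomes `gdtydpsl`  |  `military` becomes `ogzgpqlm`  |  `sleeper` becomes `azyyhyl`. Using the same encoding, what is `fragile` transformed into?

n(13)→d(3) and o(14)→s(18) fit y≡15x+16 (mod 26); the inverse of 15 mod 26 is 7. This is an affine cipher: with a=0,…,z=25, each position x becomes (15x+16) mod 26.
On fragile: f(5)→15·5+16≡13=n; r(17)→15·17+16≡11=l; a(0)→15·0+16≡16=q; g(6)→15·6+16≡2=c; i(8)→15·8+16≡6=g; l(11)→15·11+16≡25=z; e(4)→15·4+16≡24=y (all mod 26).

nlqcgzy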